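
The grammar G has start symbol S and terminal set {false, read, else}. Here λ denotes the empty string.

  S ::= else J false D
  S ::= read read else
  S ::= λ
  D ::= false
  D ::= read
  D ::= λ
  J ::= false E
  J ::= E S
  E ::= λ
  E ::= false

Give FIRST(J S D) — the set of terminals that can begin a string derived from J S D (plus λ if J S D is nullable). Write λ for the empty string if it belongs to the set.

{λ, else, false, read}

FIRST(S): from S::=else J false D we get {else}; from S::=read read else we get {read}; from S::=λ we get {λ}. So FIRST(S) = {λ, else, read}.
FIRST(D): from D::=false we get {false}; from D::=read we get {read}; from D::=λ we get {λ}. So FIRST(D) = {λ, false, read}.
FIRST(E): from E::=λ we get {λ}; from E::=false we get {false}. So FIRST(E) = {λ, false}.
FIRST(J): from J::=false E we get {false}; from J::=E S we get {λ, else, false, read}. So FIRST(J) = {λ, else, false, read}.
FIRST(J S D): take FIRST of each symbol in turn, carrying on past any symbol whose FIRST contains λ; result {λ, else, false, read}.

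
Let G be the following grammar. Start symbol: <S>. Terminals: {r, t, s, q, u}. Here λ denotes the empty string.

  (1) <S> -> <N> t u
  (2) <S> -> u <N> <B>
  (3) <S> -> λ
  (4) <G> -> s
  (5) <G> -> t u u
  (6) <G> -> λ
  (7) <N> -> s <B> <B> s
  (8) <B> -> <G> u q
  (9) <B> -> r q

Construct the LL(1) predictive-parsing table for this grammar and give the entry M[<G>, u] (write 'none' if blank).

FIRST(<G>) = {λ, s, t}
FIRST(<N>) = {s}
FIRST(<S>) = {λ, s, u}  (via <N> t u)
FIRST(<B>) = {r, s, t, u}  (via <G> u q)
FOLLOW(<S>) includes $ since <S> is the start symbol.
FOLLOW(<G>): in <B>-><G> u q, <G> is followed by u q with FIRST {u}. Thus FOLLOW(<G>) = {u}.
For <G> -> s: FIRST(s) = {s}, so it goes in M[<G>, t] for t ∈ {s}.
For <G> -> t u u: FIRST(t u u) = {t}, so it goes in M[<G>, t] for t ∈ {t}.
For <G> -> λ: FIRST(λ) = {λ}, so it goes in M[<G>, t] for t ∈ {}; since λ ∈ FIRST, also for every t ∈ FOLLOW(<G>) = {u}.

<G> -> λ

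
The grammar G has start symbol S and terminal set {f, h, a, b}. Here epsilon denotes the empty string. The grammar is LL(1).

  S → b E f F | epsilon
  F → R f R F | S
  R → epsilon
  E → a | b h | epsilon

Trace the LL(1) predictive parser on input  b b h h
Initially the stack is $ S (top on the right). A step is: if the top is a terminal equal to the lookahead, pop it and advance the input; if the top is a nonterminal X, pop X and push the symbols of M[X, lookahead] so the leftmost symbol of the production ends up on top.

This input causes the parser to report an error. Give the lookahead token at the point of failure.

     Stack      Input      Action
  1  $ S        b b h h $  expand S → b E f F
  2  $ F f E b  b b h h $  match b
  3  $ F f E    b h h $    expand E → b h
  4  $ F f h b  b h h $    match b
  5  $ F f h    h h $      match h
  6  $ F f      h $        error: top is terminal f but lookahead is h

h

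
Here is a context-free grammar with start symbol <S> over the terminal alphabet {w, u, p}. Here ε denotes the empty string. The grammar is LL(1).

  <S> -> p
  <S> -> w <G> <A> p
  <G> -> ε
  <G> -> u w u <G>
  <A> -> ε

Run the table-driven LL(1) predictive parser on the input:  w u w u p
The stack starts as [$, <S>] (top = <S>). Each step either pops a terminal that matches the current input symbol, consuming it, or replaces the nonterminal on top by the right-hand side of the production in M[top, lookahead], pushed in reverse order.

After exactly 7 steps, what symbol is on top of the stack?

     Stack              Input        Action
  1  $ <S>              w u w u p $  expand <S> -> w <G> <A> p
  2  $ p <A> <G> w      w u w u p $  match w
  3  $ p <A> <G>        u w u p $    expand <G> -> u w u <G>
  4  $ p <A> <G> u w u  u w u p $    match u
  5  $ p <A> <G> u w    w u p $      match w
  6  $ p <A> <G> u      u p $        match u
  7  $ p <A> <G>        p $          expand <G> -> ε
Stack after step 7: $ p <A> (top = <A>).

<A>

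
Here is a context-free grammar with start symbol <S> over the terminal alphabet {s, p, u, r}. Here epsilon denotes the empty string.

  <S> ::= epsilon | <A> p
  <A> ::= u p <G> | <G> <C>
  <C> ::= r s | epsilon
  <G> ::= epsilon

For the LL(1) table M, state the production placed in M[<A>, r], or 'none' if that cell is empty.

FIRST(<C>): from <C>::=r s we get {r}; from <C>::=epsilon we get {epsilon}. So FIRST(<C>) = {epsilon, r}.
FIRST(<G>): from <G>::=epsilon we get {epsilon}. So FIRST(<G>) = {epsilon}.
FIRST(<A>): from <A>::=u p <G> we get {u}; from <A>::=<G> <C> we get {epsilon, r}. So FIRST(<A>) = {epsilon, r, u}.
FIRST(<S>): from <S>::=epsilon we get {epsilon}; from <S>::=<A> p we get {p, r, u}. So FIRST(<S>) = {epsilon, p, r, u}.
FOLLOW(<S>) includes $ since <S> is the start symbol.
FOLLOW(<A>): in <S>::=<A> p, <A> is followed by p with FIRST {p}. Thus FOLLOW(<A>) = {p}.
For <A> ::= u p <G>: FIRST(u p <G>) = {u}, so it goes in M[<A>, t] for t ∈ {u}.
For <A> ::= <G> <C>: FIRST(<G> <C>) = {epsilon, r}, so it goes in M[<A>, t] for t ∈ {r}; since epsilon ∈ FIRST, also for every t ∈ FOLLOW(<A>) = {p}.

<A> ::= <G> <C>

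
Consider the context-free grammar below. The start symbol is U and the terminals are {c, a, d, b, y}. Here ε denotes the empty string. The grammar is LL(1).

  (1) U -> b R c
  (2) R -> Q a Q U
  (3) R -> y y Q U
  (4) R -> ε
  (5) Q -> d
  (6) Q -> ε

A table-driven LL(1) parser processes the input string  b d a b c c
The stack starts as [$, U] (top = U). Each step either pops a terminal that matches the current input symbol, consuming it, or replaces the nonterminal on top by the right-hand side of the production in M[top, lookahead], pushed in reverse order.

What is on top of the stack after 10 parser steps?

      Stack        Input          Action
   1  $ U          b d a b c c $  expand U -> b R c
   2  $ c R b      b d a b c c $  match b
   3  $ c R        d a b c c $    expand R -> Q a Q U
   4  $ c U Q a Q  d a b c c $    expand Q -> d
   5  $ c U Q a d  d a b c c $    match d
   6  $ c U Q a    a b c c $      match a
   7  $ c U Q      b c c $        expand Q -> ε
   8  $ c U        b c c $        expand U -> b R c
   9  $ c c R b    b c c $        match b
  10  $ c c R      c c $          expand R -> ε
Stack after step 10: $ c c (top = c).

c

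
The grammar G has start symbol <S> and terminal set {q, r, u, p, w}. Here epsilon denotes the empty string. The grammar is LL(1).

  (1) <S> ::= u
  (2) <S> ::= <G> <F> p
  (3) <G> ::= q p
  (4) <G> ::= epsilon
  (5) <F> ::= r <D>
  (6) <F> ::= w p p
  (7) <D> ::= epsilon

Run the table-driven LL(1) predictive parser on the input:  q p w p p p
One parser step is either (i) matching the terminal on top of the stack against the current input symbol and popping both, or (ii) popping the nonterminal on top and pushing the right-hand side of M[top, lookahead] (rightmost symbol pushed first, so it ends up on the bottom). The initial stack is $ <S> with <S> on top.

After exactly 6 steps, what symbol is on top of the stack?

p

step 1: stack=$ <S>  input=q p w p p p $  — expand <S> ::= <G> <F> p
step 2: stack=$ p <F> <G>  input=q p w p p p $  — expand <G> ::= q p
step 3: stack=$ p <F> p q  input=q p w p p p $  — match q
step 4: stack=$ p <F> p  input=p w p p p $  — match p
step 5: stack=$ p <F>  input=w p p p $  — expand <F> ::= w p p
step 6: stack=$ p p p w  input=w p p p $  — match w
Stack after step 6: $ p p p (top = p).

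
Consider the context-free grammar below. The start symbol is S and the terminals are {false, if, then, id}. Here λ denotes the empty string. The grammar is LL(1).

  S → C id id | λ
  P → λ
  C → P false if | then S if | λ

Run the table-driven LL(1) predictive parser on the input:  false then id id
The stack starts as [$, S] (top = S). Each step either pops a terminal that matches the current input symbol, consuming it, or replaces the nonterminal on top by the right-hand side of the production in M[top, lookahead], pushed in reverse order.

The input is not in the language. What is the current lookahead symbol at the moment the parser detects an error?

step 1: stack=$ S  input=false then id id $  — expand S → C id id
step 2: stack=$ id id C  input=false then id id $  — expand C → P false if
step 3: stack=$ id id if false P  input=false then id id $  — expand P → λ
step 4: stack=$ id id if false  input=false then id id $  — match false
step 5: stack=$ id id if  input=then id id $  — error: top is terminal if but lookahead is then

then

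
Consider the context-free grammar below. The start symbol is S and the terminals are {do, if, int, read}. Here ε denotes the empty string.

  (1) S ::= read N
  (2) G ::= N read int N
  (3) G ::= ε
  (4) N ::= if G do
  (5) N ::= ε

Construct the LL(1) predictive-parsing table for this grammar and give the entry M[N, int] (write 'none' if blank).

FIRST(S): from S::=read N we get {read}. So FIRST(S) = {read}.
FIRST(N): from N::=if G do we get {if}; from N::=ε we get {ε}. So FIRST(N) = {ε, if}.
FIRST(G): from G::=N read int N we get {if, read}; from G::=ε we get {ε}. So FIRST(G) = {ε, if, read}.
FOLLOW(S) includes $ since S is the start symbol.
FOLLOW(S): S appears on no right-hand side. Thus FOLLOW(S) = {$}.
FOLLOW(G): in N::=if G do, G is followed by do with FIRST {do}. Thus FOLLOW(G) = {do}.
FOLLOW(N): in S::=read N, the suffix after N is empty, so FOLLOW(N) ⊇ FOLLOW(S) = {$}; in G::=N read int N (occurrence 1), N is followed by read int N with FIRST {read}; in G::=N read int N (occurrence 2), the suffix after N is empty, so FOLLOW(N) ⊇ FOLLOW(G) = {do}. Thus FOLLOW(N) = {$, do, read}.
For N ::= if G do: FIRST(if G do) = {if}, so it goes in M[N, t] for t ∈ {if}.
For N ::= ε: FIRST(ε) = {ε}, so it goes in M[N, t] for t ∈ {}; since ε ∈ FIRST, also for every t ∈ FOLLOW(N) = {$, do, read}.
None of these place a production in M[N, int].

none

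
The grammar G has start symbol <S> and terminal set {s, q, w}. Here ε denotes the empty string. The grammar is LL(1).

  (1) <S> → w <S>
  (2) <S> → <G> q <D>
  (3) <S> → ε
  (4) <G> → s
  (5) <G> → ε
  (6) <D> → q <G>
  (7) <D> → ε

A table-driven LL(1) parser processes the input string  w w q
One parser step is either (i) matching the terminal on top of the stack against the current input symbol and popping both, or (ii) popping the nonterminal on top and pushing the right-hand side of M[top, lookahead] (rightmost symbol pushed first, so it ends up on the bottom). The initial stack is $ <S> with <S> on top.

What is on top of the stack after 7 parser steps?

step 1: stack=$ <S>  input=w w q $  — expand <S> → w <S>
step 2: stack=$ <S> w  input=w w q $  — match w
step 3: stack=$ <S>  input=w q $  — expand <S> → w <S>
step 4: stack=$ <S> w  input=w q $  — match w
step 5: stack=$ <S>  input=q $  — expand <S> → <G> q <D>
step 6: stack=$ <D> q <G>  input=q $  — expand <G> → ε
step 7: stack=$ <D> q  input=q $  — match q
Stack after step 7: $ <D> (top = <D>).

<D>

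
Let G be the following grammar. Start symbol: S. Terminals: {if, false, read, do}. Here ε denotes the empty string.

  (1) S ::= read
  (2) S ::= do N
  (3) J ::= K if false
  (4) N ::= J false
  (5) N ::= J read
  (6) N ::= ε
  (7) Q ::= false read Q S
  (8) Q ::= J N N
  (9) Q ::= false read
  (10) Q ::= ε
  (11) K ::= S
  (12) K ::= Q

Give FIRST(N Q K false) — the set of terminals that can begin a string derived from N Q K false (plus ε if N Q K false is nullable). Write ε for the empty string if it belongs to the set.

{do, false, if, read}

FIRST(S): from S::=read we get {read}; from S::=do N we get {do}. So FIRST(S) = {do, read}.
FIRST(J): from J::=K if false we get {do, false, if, read}. So FIRST(J) = {do, false, if, read}.
FIRST(N): from N::=J false we get {do, false, if, read}; from N::=J read we get {do, false, if, read}; from N::=ε we get {ε}. So FIRST(N) = {ε, do, false, if, read}.
FIRST(Q): from Q::=false read Q S we get {false}; from Q::=J N N we get {do, false, if, read}; from Q::=false read we get {false}; from Q::=ε we get {ε}. So FIRST(Q) = {ε, do, false, if, read}.
FIRST(K): from K::=S we get {do, read}; from K::=Q we get {ε, do, false, if, read}. So FIRST(K) = {ε, do, false, if, read}.
FIRST(N Q K false): take FIRST of each symbol in turn, carrying on past any symbol whose FIRST contains ε; result {do, false, if, read}.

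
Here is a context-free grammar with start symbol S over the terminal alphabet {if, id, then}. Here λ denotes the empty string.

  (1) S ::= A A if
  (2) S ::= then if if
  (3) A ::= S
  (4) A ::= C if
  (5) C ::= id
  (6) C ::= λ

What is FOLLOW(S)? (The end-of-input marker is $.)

{$, id, if, then}

FIRST(C) = {λ, id}
FIRST(S) = {id, if, then}  (via A A if)
FIRST(A) = {id, if, then}  (via S, C if)
FOLLOW(S) includes $ since S is the start symbol.
FOLLOW(A): in S::=A A if (occurrence 1), A is followed by A if with FIRST {id, if, then}; in S::=A A if (occurrence 2), A is followed by if with FIRST {if}. Thus FOLLOW(A) = {id, if, then}.
FOLLOW(S): in A::=S, the suffix after S is empty, so FOLLOW(S) ⊇ FOLLOW(A) = {id, if, then}. Thus FOLLOW(S) = {$, id, if, then}.
FOLLOW(C): in A::=C if, C is followed by if with FIRST {if}. Thus FOLLOW(C) = {if}.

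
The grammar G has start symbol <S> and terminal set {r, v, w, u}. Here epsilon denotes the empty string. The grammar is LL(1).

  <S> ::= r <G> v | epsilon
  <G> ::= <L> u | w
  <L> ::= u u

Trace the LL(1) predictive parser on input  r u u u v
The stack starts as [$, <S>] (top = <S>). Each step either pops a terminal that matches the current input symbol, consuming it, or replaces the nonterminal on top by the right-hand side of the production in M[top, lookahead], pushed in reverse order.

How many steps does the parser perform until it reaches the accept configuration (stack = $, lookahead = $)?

     Stack      Input        Action
  1  $ <S>      r u u u v $  expand <S> ::= r <G> v
  2  $ v <G> r  r u u u v $  match r
  3  $ v <G>    u u u v $    expand <G> ::= <L> u
  4  $ v u <L>  u u u v $    expand <L> ::= u u
  5  $ v u u u  u u u v $    match u
  6  $ v u u    u u v $      match u
  7  $ v u      u v $        match u
  8  $ v        v $          match v
Accept reached after 8 steps.

8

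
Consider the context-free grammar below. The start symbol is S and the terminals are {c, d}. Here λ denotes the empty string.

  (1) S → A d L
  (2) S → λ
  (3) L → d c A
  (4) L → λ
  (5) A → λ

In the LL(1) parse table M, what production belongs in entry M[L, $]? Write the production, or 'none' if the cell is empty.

L → λ

FIRST(L): from L→d c A we get {d}; from L→λ we get {λ}. So FIRST(L) = {λ, d}.
FIRST(A): from A→λ we get {λ}. So FIRST(A) = {λ}.
FIRST(S): from S→A d L we get {d}; from S→λ we get {λ}. So FIRST(S) = {λ, d}.
FOLLOW(S) includes $ since S is the start symbol.
FOLLOW(S): S appears on no right-hand side. Thus FOLLOW(S) = {$}.
FOLLOW(L): in S→A d L, the suffix after L is empty, so FOLLOW(L) ⊇ FOLLOW(S) = {$}. Thus FOLLOW(L) = {$}.
For L → d c A: FIRST(d c A) = {d}, so it goes in M[L, t] for t ∈ {d}.
For L → λ: FIRST(λ) = {λ}, so it goes in M[L, t] for t ∈ {}; since λ ∈ FIRST, also for every t ∈ FOLLOW(L) = {$}.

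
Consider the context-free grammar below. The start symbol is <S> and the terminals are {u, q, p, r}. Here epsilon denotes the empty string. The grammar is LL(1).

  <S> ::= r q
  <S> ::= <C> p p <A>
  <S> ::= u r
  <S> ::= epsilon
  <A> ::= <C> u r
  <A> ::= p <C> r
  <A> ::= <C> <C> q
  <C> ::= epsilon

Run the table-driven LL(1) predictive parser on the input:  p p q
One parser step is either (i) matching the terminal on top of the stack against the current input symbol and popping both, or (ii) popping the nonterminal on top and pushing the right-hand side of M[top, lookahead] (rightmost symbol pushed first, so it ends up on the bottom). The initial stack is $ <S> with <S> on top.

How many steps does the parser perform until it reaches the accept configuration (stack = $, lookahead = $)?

8

step 1: stack=$ <S>  input=p p q $  — expand <S> ::= <C> p p <A>
step 2: stack=$ <A> p p <C>  input=p p q $  — expand <C> ::= epsilon
step 3: stack=$ <A> p p  input=p p q $  — match p
step 4: stack=$ <A> p  input=p q $  — match p
step 5: stack=$ <A>  input=q $  — expand <A> ::= <C> <C> q
step 6: stack=$ q <C> <C>  input=q $  — expand <C> ::= epsilon
step 7: stack=$ q <C>  input=q $  — expand <C> ::= epsilon
step 8: stack=$ q  input=q $  — match q
Accept reached after 8 steps.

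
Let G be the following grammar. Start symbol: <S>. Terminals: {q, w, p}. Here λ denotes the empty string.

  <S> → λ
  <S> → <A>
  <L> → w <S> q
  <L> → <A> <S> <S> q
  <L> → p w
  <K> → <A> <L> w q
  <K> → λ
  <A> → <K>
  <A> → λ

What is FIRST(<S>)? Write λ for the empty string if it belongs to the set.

{λ, p, q, w}

FIRST(<S>): from <S>→λ we get {λ}; from <S>→<A> we get {λ, p, q, w}. So FIRST(<S>) = {λ, p, q, w}.
FIRST(<L>): from <L>→w <S> q we get {w}; from <L>→<A> <S> <S> q we get {p, q, w}; from <L>→p w we get {p}. So FIRST(<L>) = {p, q, w}.
FIRST(<K>): from <K>→<A> <L> w q we get {p, q, w}; from <K>→λ we get {λ}. So FIRST(<K>) = {λ, p, q, w}.
FIRST(<A>): from <A>→<K> we get {λ, p, q, w}; from <A>→λ we get {λ}. So FIRST(<A>) = {λ, p, q, w}.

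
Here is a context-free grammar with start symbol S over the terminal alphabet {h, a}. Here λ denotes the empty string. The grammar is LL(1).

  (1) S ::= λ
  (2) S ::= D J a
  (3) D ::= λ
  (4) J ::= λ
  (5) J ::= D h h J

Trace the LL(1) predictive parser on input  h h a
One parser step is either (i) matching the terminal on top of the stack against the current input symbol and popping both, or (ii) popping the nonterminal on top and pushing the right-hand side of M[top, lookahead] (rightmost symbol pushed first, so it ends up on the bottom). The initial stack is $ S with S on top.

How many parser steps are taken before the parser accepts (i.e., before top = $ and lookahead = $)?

step 1: stack=$ S  input=h h a $  — expand S ::= D J a
step 2: stack=$ a J D  input=h h a $  — expand D ::= λ
step 3: stack=$ a J  input=h h a $  — expand J ::= D h h J
step 4: stack=$ a J h h D  input=h h a $  — expand D ::= λ
step 5: stack=$ a J h h  input=h h a $  — match h
step 6: stack=$ a J h  input=h a $  — match h
step 7: stack=$ a J  input=a $  — expand J ::= λ
step 8: stack=$ a  input=a $  — match a
Accept reached after 8 steps.

8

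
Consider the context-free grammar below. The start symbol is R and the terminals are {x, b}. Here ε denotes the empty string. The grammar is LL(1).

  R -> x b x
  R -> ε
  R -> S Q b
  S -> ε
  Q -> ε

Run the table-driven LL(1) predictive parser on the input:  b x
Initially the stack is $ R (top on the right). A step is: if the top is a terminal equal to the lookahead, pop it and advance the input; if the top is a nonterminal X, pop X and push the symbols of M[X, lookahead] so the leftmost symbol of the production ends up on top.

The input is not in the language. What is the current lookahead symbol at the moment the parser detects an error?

     Stack    Input  Action
  1  $ R      b x $  expand R -> S Q b
  2  $ b Q S  b x $  expand S -> ε
  3  $ b Q    b x $  expand Q -> ε
  4  $ b      b x $  match b
  5  $        x $    error: stack empty but input remains

x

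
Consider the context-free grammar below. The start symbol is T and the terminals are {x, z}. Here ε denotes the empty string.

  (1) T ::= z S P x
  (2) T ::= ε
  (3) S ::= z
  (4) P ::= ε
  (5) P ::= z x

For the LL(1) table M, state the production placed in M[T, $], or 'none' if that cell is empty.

T ::= ε

FIRST(T) = {ε, z}
FIRST(S) = {z}
FIRST(P) = {ε, z}
FOLLOW(T) includes $ since T is the start symbol.
FOLLOW(T): T appears on no right-hand side. Thus FOLLOW(T) = {$}.
For T ::= z S P x: FIRST(z S P x) = {z}, so it goes in M[T, t] for t ∈ {z}.
For T ::= ε: FIRST(ε) = {ε}, so it goes in M[T, t] for t ∈ {}; since ε ∈ FIRST, also for every t ∈ FOLLOW(T) = {$}.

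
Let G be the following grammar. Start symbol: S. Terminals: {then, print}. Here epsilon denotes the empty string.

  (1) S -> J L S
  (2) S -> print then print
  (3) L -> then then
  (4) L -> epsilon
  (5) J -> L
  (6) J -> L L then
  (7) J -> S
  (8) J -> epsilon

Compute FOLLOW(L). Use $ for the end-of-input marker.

FIRST(L) = {epsilon, then}
FIRST(S) = {print, then}  (via J L S)
FIRST(J) = {epsilon, print, then}  (via L, L L then, S)
FOLLOW(S) includes $ since S is the start symbol.
FOLLOW(J): in S->J L S, J is followed by L S with FIRST {print, then}. Thus FOLLOW(J) = {print, then}.
FOLLOW(S): in S->J L S, the suffix after S is empty (adds nothing new); in J->S, the suffix after S is empty, so FOLLOW(S) ⊇ FOLLOW(J) = {print, then}. Thus FOLLOW(S) = {$, print, then}.
FOLLOW(L): in S->J L S, L is followed by S with FIRST {print, then}; in J->L, the suffix after L is empty, so FOLLOW(L) ⊇ FOLLOW(J) = {print, then}; in J->L L then (occurrence 1), L is followed by L then with FIRST {then}; in J->L L then (occurrence 2), L is followed by then with FIRST {then}. Thus FOLLOW(L) = {print, then}.

{print, then}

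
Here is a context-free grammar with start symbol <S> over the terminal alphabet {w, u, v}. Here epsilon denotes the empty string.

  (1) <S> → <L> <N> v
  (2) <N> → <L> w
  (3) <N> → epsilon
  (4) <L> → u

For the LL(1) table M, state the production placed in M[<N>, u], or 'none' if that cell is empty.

FIRST(<L>) = {u}
FIRST(<S>) = {u}  (via <L> <N> v)
FIRST(<N>) = {epsilon, u}  (via <L> w)
FOLLOW(<S>) includes $ since <S> is the start symbol.
FOLLOW(<N>): in <S>→<L> <N> v, <N> is followed by v with FIRST {v}. Thus FOLLOW(<N>) = {v}.
For <N> → <L> w: FIRST(<L> w) = {u}, so it goes in M[<N>, t] for t ∈ {u}.
For <N> → epsilon: FIRST(epsilon) = {epsilon}, so it goes in M[<N>, t] for t ∈ {}; since epsilon ∈ FIRST, also for every t ∈ FOLLOW(<N>) = {v}.

<N> → <L> w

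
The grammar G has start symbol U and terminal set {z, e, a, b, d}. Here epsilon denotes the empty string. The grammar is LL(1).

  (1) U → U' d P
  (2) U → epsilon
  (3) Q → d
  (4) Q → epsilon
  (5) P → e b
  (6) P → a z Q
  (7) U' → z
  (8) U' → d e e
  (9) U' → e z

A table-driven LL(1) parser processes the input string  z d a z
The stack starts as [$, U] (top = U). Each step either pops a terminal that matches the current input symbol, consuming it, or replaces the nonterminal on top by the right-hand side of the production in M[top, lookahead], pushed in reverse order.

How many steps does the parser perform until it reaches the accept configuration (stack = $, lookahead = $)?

     Stack     Input      Action
  1  $ U       z d a z $  expand U → U' d P
  2  $ P d U'  z d a z $  expand U' → z
  3  $ P d z   z d a z $  match z
  4  $ P d     d a z $    match d
  5  $ P       a z $      expand P → a z Q
  6  $ Q z a   a z $      match a
  7  $ Q z     z $        match z
  8  $ Q       $          expand Q → epsilon
Accept reached after 8 steps.

8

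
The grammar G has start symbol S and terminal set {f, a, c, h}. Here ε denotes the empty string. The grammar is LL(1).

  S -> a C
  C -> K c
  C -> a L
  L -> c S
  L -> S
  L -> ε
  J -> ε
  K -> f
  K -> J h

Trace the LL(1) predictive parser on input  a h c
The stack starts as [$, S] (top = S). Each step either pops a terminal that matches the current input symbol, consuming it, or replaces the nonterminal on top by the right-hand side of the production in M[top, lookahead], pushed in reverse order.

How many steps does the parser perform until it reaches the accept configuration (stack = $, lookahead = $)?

step 1: stack=$ S  input=a h c $  — expand S -> a C
step 2: stack=$ C a  input=a h c $  — match a
step 3: stack=$ C  input=h c $  — expand C -> K c
step 4: stack=$ c K  input=h c $  — expand K -> J h
step 5: stack=$ c h J  input=h c $  — expand J -> ε
step 6: stack=$ c h  input=h c $  — match h
step 7: stack=$ c  input=c $  — match c
Accept reached after 7 steps.

7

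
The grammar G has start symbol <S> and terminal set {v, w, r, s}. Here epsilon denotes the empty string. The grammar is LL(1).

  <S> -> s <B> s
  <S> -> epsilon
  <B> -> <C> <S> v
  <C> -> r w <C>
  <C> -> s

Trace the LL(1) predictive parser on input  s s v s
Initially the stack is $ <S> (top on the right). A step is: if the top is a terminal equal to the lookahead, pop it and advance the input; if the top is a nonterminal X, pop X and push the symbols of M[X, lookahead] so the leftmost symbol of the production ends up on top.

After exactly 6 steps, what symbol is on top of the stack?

     Stack          Input      Action
  1  $ <S>          s s v s $  expand <S> -> s <B> s
  2  $ s <B> s      s s v s $  match s
  3  $ s <B>        s v s $    expand <B> -> <C> <S> v
  4  $ s v <S> <C>  s v s $    expand <C> -> s
  5  $ s v <S> s    s v s $    match s
  6  $ s v <S>      v s $      expand <S> -> epsilon
Stack after step 6: $ s v (top = v).

v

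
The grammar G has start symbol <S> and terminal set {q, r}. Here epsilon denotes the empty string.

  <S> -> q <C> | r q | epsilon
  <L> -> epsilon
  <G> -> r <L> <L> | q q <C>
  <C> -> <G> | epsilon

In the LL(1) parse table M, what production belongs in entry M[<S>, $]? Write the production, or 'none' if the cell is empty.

<S> -> epsilon

FIRST(<S>): from <S>->q <C> we get {q}; from <S>->r q we get {r}; from <S>->epsilon we get {epsilon}. So FIRST(<S>) = {epsilon, q, r}.
FIRST(<L>): from <L>->epsilon we get {epsilon}. So FIRST(<L>) = {epsilon}.
FIRST(<G>): from <G>->r <L> <L> we get {r}; from <G>->q q <C> we get {q}. So FIRST(<G>) = {q, r}.
FIRST(<C>): from <C>-><G> we get {q, r}; from <C>->epsilon we get {epsilon}. So FIRST(<C>) = {epsilon, q, r}.
FOLLOW(<S>) includes $ since <S> is the start symbol.
FOLLOW(<S>): <S> appears on no right-hand side. Thus FOLLOW(<S>) = {$}.
For <S> -> q <C>: FIRST(q <C>) = {q}, so it goes in M[<S>, t] for t ∈ {q}.
For <S> -> r q: FIRST(r q) = {r}, so it goes in M[<S>, t] for t ∈ {r}.
For <S> -> epsilon: FIRST(epsilon) = {epsilon}, so it goes in M[<S>, t] for t ∈ {}; since epsilon ∈ FIRST, also for every t ∈ FOLLOW(<S>) = {$}.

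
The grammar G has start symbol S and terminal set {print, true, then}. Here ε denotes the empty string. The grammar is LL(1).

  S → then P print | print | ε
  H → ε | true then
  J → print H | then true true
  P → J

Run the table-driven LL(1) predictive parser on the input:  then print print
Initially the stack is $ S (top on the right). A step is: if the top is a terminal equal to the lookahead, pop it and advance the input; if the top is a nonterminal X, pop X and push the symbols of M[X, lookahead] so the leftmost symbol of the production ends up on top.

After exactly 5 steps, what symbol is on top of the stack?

     Stack            Input               Action
  1  $ S              then print print $  expand S → then P print
  2  $ print P then   then print print $  match then
  3  $ print P        print print $       expand P → J
  4  $ print J        print print $       expand J → print H
  5  $ print H print  print print $       match print
Stack after step 5: $ print H (top = H).

H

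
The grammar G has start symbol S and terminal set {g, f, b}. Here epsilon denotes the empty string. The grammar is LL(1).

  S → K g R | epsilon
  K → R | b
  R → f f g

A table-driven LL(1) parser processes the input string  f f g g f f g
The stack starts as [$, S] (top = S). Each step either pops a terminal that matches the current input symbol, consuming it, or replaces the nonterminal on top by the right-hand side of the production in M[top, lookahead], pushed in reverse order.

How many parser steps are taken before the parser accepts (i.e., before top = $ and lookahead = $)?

11

      Stack        Input            Action
   1  $ S          f f g g f f g $  expand S → K g R
   2  $ R g K      f f g g f f g $  expand K → R
   3  $ R g R      f f g g f f g $  expand R → f f g
   4  $ R g g f f  f f g g f f g $  match f
   5  $ R g g f    f g g f f g $    match f
   6  $ R g g      g g f f g $      match g
   7  $ R g        g f f g $        match g
   8  $ R          f f g $          expand R → f f g
   9  $ g f f      f f g $          match f
  10  $ g f        f g $            match f
  11  $ g          g $              match g
Accept reached after 11 steps.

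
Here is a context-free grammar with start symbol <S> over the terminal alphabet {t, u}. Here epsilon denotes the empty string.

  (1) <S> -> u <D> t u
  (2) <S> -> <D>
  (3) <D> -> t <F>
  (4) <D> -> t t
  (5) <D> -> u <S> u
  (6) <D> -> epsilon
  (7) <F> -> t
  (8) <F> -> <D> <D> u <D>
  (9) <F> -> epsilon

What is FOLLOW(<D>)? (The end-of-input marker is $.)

{$, t, u}

FIRST(<D>) = {epsilon, t, u}
FIRST(<S>) = {epsilon, t, u}  (via <D>)
FIRST(<F>) = {epsilon, t, u}  (via <D> <D> u <D>)
FOLLOW(<S>) includes $ since <S> is the start symbol.
FOLLOW(<S>): in <D>->u <S> u, <S> is followed by u with FIRST {u}. Thus FOLLOW(<S>) = {$, u}.
FOLLOW(<D>): in <S>->u <D> t u, <D> is followed by t u with FIRST {t}; in <S>-><D>, the suffix after <D> is empty, so FOLLOW(<D>) ⊇ FOLLOW(<S>) = {$, u}; in <F>-><D> <D> u <D> (occurrence 1), <D> is followed by <D> u <D> with FIRST {t, u}; in <F>-><D> <D> u <D> (occurrence 2), <D> is followed by u <D> with FIRST {u}; in <F>-><D> <D> u <D> (occurrence 3), the suffix after <D> is empty, so FOLLOW(<D>) ⊇ FOLLOW(<F>) = {$, t, u}. Thus FOLLOW(<D>) = {$, t, u}.
FOLLOW(<F>): in <D>->t <F>, the suffix after <F> is empty, so FOLLOW(<F>) ⊇ FOLLOW(<D>) = {$, t, u}. Thus FOLLOW(<F>) = {$, t, u}.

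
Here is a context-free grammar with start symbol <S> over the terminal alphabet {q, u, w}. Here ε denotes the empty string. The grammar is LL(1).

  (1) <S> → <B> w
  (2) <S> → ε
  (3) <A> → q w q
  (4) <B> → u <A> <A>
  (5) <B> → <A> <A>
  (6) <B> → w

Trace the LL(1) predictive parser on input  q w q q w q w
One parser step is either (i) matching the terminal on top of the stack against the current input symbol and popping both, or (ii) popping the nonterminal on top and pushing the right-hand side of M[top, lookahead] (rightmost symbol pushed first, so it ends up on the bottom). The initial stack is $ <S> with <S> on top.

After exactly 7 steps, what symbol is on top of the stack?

step 1: stack=$ <S>  input=q w q q w q w $  — expand <S> → <B> w
step 2: stack=$ w <B>  input=q w q q w q w $  — expand <B> → <A> <A>
step 3: stack=$ w <A> <A>  input=q w q q w q w $  — expand <A> → q w q
step 4: stack=$ w <A> q w q  input=q w q q w q w $  — match q
step 5: stack=$ w <A> q w  input=w q q w q w $  — match w
step 6: stack=$ w <A> q  input=q q w q w $  — match q
step 7: stack=$ w <A>  input=q w q w $  — expand <A> → q w q
Stack after step 7: $ w q w q (top = q).

q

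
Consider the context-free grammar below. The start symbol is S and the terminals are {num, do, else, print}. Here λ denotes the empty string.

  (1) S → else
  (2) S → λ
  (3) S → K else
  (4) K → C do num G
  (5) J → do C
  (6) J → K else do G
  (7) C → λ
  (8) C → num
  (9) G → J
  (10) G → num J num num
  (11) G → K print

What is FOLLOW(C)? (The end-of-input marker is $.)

{do, else, num, print}

FIRST(C) = {λ, num}
FIRST(K) = {do, num}  (via C do num G)
FIRST(S) = {λ, do, else, num}  (via K else)
FIRST(J) = {do, num}  (via K else do G)
FIRST(G) = {do, num}  (via J, K print)
FOLLOW(S) includes $ since S is the start symbol.
FOLLOW(S): S appears on no right-hand side. Thus FOLLOW(S) = {$}.
FOLLOW(K): in S→K else, K is followed by else with FIRST {else}; in J→K else do G, K is followed by else do G with FIRST {else}; in G→K print, K is followed by print with FIRST {print}. Thus FOLLOW(K) = {else, print}.
FOLLOW(J): in G→J, the suffix after J is empty, so FOLLOW(J) ⊇ FOLLOW(G) = {else, num, print}; in G→num J num num, J is followed by num num with FIRST {num}. Thus FOLLOW(J) = {else, num, print}.
FOLLOW(C): in K→C do num G, C is followed by do num G with FIRST {do}; in J→do C, the suffix after C is empty, so FOLLOW(C) ⊇ FOLLOW(J) = {else, num, print}. Thus FOLLOW(C) = {do, else, num, print}.
FOLLOW(G): in K→C do num G, the suffix after G is empty, so FOLLOW(G) ⊇ FOLLOW(K) = {else, print}; in J→K else do G, the suffix after G is empty, so FOLLOW(G) ⊇ FOLLOW(J) = {else, num, print}. Thus FOLLOW(G) = {else, num, print}.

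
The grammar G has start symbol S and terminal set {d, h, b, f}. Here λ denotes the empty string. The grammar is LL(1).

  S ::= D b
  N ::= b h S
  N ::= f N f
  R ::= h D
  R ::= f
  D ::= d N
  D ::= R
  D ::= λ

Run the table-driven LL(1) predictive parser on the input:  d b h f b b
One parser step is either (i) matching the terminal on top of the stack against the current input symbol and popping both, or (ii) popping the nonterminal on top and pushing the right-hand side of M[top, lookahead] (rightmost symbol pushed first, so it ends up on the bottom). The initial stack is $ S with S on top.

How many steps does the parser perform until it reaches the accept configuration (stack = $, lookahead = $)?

12

      Stack      Input          Action
   1  $ S        d b h f b b $  expand S ::= D b
   2  $ b D      d b h f b b $  expand D ::= d N
   3  $ b N d    d b h f b b $  match d
   4  $ b N      b h f b b $    expand N ::= b h S
   5  $ b S h b  b h f b b $    match b
   6  $ b S h    h f b b $      match h
   7  $ b S      f b b $        expand S ::= D b
   8  $ b b D    f b b $        expand D ::= R
   9  $ b b R    f b b $        expand R ::= f
  10  $ b b f    f b b $        match f
  11  $ b b      b b $          match b
  12  $ b        b $            match b
Accept reached after 12 steps.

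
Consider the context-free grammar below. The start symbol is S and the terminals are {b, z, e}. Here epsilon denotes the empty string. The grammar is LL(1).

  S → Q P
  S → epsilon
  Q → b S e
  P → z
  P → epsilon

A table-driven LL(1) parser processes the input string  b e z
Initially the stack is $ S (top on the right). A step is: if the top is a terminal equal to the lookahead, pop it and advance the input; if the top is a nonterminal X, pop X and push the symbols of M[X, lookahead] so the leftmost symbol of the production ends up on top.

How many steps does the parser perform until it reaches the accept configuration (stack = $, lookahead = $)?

7

     Stack      Input    Action
  1  $ S        b e z $  expand S → Q P
  2  $ P Q      b e z $  expand Q → b S e
  3  $ P e S b  b e z $  match b
  4  $ P e S    e z $    expand S → epsilon
  5  $ P e      e z $    match e
  6  $ P        z $      expand P → z
  7  $ z        z $      match z
Accept reached after 7 steps.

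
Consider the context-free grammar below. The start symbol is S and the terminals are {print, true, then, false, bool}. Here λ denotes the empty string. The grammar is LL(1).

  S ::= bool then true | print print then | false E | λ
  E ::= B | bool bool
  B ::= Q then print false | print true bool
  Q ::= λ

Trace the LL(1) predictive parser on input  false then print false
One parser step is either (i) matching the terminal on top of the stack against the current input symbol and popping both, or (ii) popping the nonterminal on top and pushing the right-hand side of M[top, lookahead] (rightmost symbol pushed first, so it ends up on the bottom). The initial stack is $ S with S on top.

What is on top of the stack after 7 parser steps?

step 1: stack=$ S  input=false then print false $  — expand S ::= false E
step 2: stack=$ E false  input=false then print false $  — match false
step 3: stack=$ E  input=then print false $  — expand E ::= B
step 4: stack=$ B  input=then print false $  — expand B ::= Q then print false
step 5: stack=$ false print then Q  input=then print false $  — expand Q ::= λ
step 6: stack=$ false print then  input=then print false $  — match then
step 7: stack=$ false print  input=print false $  — match print
Stack after step 7: $ false (top = false).

false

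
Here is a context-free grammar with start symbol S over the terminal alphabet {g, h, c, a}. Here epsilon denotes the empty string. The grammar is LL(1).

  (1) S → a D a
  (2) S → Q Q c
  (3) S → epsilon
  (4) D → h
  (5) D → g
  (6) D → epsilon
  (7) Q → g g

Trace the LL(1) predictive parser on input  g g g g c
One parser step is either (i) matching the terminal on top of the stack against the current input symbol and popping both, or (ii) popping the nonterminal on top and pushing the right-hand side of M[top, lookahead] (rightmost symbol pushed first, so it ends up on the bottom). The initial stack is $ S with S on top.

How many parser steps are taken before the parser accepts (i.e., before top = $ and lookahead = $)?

8

     Stack      Input        Action
  1  $ S        g g g g c $  expand S → Q Q c
  2  $ c Q Q    g g g g c $  expand Q → g g
  3  $ c Q g g  g g g g c $  match g
  4  $ c Q g    g g g c $    match g
  5  $ c Q      g g c $      expand Q → g g
  6  $ c g g    g g c $      match g
  7  $ c g      g c $        match g
  8  $ c        c $          match c
Accept reached after 8 steps.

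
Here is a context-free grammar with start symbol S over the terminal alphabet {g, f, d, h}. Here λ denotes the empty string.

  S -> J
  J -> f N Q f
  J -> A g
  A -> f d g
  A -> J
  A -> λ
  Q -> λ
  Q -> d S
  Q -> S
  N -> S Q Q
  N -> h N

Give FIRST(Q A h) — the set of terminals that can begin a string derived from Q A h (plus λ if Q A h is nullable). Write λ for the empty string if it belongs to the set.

FIRST(S) = {f, g}  (via J)
FIRST(Q) = {λ, d, f, g}  (via S)
FIRST(N) = {f, g, h}  (via S Q Q)
FIRST(J) = {f, g}  (via A g)
FIRST(A) = {λ, f, g}  (via J)
FIRST(Q A h): take FIRST of each symbol in turn, carrying on past any symbol whose FIRST contains λ; result {d, f, g, h}.

{d, f, g, h}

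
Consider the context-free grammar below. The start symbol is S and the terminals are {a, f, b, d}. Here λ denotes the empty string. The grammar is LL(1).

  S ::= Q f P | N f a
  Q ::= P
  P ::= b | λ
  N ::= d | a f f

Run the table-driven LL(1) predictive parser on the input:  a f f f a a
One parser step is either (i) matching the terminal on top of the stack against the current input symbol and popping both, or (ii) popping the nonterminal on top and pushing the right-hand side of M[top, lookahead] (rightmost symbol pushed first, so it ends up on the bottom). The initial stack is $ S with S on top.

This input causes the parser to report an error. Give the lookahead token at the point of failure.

a

step 1: stack=$ S  input=a f f f a a $  — expand S ::= N f a
step 2: stack=$ a f N  input=a f f f a a $  — expand N ::= a f f
step 3: stack=$ a f f f a  input=a f f f a a $  — match a
step 4: stack=$ a f f f  input=f f f a a $  — match f
step 5: stack=$ a f f  input=f f a a $  — match f
step 6: stack=$ a f  input=f a a $  — match f
step 7: stack=$ a  input=a a $  — match a
step 8: stack=$  input=a $  — error: stack empty but input remains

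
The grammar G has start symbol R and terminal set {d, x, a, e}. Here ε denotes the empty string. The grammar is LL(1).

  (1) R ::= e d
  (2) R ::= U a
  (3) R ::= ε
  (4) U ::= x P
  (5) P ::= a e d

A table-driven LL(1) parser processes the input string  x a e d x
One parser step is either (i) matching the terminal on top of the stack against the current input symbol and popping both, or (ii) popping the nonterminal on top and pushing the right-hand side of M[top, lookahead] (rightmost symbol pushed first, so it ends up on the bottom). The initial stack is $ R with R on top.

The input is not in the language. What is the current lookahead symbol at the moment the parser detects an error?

step 1: stack=$ R  input=x a e d x $  — expand R ::= U a
step 2: stack=$ a U  input=x a e d x $  — expand U ::= x P
step 3: stack=$ a P x  input=x a e d x $  — match x
step 4: stack=$ a P  input=a e d x $  — expand P ::= a e d
step 5: stack=$ a d e a  input=a e d x $  — match a
step 6: stack=$ a d e  input=e d x $  — match e
step 7: stack=$ a d  input=d x $  — match d
step 8: stack=$ a  input=x $  — error: top is terminal a but lookahead is x

x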